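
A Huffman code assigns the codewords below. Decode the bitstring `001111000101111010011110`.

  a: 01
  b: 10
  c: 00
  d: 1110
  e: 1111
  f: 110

cecaadbad

Read left to right; each codeword is recognised as soon as it completes (prefix code):
  00→c | 1111→e | 00→c | 01→a | 01→a | 1110→d | 10→b | 01→a | 1110→d
Decoded message: cecaadbad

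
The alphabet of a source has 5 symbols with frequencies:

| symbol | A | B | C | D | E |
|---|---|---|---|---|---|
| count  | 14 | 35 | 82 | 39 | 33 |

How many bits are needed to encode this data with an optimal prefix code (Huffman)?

Merge the two smallest weights repeatedly:
merge A(14) and E(33): 47
merge B(35) and D(39): 74
merge 47 and 74: 121
merge C(82) and 121: 203
The encoded length is the sum of every internal node's weight: 47 + 74 + 121 + 203 = 445 bits.

445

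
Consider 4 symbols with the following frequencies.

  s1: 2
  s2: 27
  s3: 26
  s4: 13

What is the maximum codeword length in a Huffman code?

Merge the two lowest-weight nodes at each step:
combine s1(2), s4(13) → 15
combine 15, s3(26) → 41
combine s2(27), 41 → 68
The rarest symbols sit at the bottom; the longest codeword is 3 bits.

3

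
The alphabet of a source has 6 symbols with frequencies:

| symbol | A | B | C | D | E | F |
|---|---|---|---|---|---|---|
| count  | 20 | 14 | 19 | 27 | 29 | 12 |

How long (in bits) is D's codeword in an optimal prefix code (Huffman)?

Huffman merges, smallest pair first:
F(12) + B(14) → 26
C(19) + A(20) → 39
26 + D(27) → 53
E(29) + 39 → 68
53 + 68 → 121
D's leaf is at depth 2, giving a 2-bit codeword.

2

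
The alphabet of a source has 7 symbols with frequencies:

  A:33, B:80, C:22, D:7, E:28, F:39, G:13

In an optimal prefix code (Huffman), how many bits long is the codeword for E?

3

Repeatedly merge the two smallest:
D(7) + G(13) → 20
20 + C(22) → 42
E(28) + A(33) → 61
F(39) + 42 → 81
61 + B(80) → 141
81 + 141 → 222
The subtree containing E is merged 3 times, so code length = 3.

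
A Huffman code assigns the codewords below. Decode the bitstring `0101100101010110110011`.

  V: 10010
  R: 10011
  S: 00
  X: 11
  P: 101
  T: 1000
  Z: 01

Read left to right; each codeword is recognised as soon as it completes (prefix code):
  01→Z | 01→Z | 10010→V | 101→P | 01→Z | 101→P | 10011→R
Decoded message: ZZVPZPR

ZZVPZPR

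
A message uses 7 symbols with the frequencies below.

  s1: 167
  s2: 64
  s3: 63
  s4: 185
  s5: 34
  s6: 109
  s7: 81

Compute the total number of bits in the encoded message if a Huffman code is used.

Greedily combine the two least-frequent nodes:
merge s5(34) and s3(63): 97
merge s2(64) and s7(81): 145
merge 97 and s6(109): 206
merge 145 and s1(167): 312
merge s4(185) and 206: 391
merge 312 and 391: 703
The encoded length is the sum of every internal node's weight: 97 + 145 + 206 + 312 + 391 + 703 = 1854 bits.

1854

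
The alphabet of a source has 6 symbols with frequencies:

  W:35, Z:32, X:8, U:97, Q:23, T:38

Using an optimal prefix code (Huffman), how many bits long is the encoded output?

536

Greedily combine the two least-frequent nodes:
combine X(8), Q(23) → 31
combine 31, Z(32) → 63
combine W(35), T(38) → 73
combine 63, 73 → 136
combine U(97), 136 → 233
Each symbol's bit-cost is frequency × depth; summing gives 536 bits (equivalently 31 + 63 + 73 + 136 + 233).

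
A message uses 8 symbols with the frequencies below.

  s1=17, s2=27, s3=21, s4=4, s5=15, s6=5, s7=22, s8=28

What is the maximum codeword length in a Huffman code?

5

Merge the two lowest-weight nodes at each step:
s4(4) + s6(5) → 9
9 + s5(15) → 24
s1(17) + s3(21) → 38
s7(22) + 24 → 46
s2(27) + s8(28) → 55
38 + 46 → 84
55 + 84 → 139
The first pair merged (s4, s6) ends up deepest, at depth 5.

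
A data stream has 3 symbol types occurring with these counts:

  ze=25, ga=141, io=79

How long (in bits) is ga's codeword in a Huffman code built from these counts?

1

Build the tree from the bottom:
combine ze(25), io(79) → 104
combine 104, ga(141) → 245
ga is merged only at the final step, so code length = 1.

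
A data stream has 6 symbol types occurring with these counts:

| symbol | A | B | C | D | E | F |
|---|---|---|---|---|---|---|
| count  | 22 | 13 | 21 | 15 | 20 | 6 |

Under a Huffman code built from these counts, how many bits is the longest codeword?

Merge the two lowest-weight nodes at each step:
merge F(6) and B(13): 19
merge D(15) and 19: 34
merge E(20) and C(21): 41
merge A(22) and 34: 56
merge 41 and 56: 97
The first pair merged (F, B) ends up deepest, at depth 4.

4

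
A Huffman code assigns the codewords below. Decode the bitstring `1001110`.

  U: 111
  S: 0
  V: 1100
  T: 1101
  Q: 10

QSUS

Read left to right; each codeword is recognised as soon as it completes (prefix code):
  10→Q | 0→S | 111→U | 0→S
Decoded message: QSUS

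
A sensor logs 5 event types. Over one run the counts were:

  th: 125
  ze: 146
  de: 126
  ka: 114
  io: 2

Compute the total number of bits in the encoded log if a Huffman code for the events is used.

1142

Greedily combine the two least-frequent nodes:
combine io(2), ka(114) → 116
combine 116, th(125) → 241
combine de(126), ze(146) → 272
combine 241, 272 → 513
Each symbol's bit-cost is frequency × depth; summing gives 1142 bits (equivalently 116 + 241 + 272 + 513).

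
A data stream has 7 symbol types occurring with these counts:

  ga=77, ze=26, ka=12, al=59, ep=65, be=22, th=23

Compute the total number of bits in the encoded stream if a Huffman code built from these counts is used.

734

Merge the two smallest weights repeatedly:
combine ka(12), be(22) → 34
combine th(23), ze(26) → 49
combine 34, 49 → 83
combine al(59), ep(65) → 124
combine ga(77), 83 → 160
combine 124, 160 → 284
Total encoded bits = sum of merged weights = 34 + 49 + 83 + 124 + 160 + 284 = 734.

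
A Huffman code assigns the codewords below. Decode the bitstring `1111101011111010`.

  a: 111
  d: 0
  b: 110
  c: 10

abcabc

Read left to right; each codeword is recognised as soon as it completes (prefix code):
  111→a | 110→b | 10→c | 111→a | 110→b | 10→c
Decoded message: abcabc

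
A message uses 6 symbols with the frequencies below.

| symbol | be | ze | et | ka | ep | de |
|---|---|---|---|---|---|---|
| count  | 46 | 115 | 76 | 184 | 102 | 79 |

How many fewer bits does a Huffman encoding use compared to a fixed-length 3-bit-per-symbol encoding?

Fixed-length: 3 bits × 602 symbols = 1806 bits.
Huffman merges:
combine be(46), et(76) → 122
combine de(79), ep(102) → 181
combine ze(115), 122 → 237
combine 181, ka(184) → 365
combine 237, 365 → 602
Huffman total = 122 + 181 + 237 + 365 + 602 = 1507 bits.
Saving = 1806 − 1507 = 299 bits.

299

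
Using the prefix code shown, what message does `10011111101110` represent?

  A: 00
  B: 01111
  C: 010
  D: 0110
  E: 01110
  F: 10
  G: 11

FBGE

Read left to right; each codeword is recognised as soon as it completes (prefix code):
  10→F | 01111→B | 11→G | 01110→E
Decoded message: FBGE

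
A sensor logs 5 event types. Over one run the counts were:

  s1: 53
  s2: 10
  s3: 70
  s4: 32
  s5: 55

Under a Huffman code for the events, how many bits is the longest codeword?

3

Merge the two lowest-weight nodes at each step:
merge s2(10) and s4(32): 42
merge 42 and s1(53): 95
merge s5(55) and s3(70): 125
merge 95 and 125: 220
Maximum depth reached is 3.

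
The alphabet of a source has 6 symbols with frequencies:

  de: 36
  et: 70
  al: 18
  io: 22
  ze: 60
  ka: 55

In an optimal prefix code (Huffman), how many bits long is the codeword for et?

2

Repeatedly merge the two smallest:
merge al(18) and io(22): 40
merge de(36) and 40: 76
merge ka(55) and ze(60): 115
merge et(70) and 76: 146
merge 115 and 146: 261
et's leaf is at depth 2, giving a 2-bit codeword.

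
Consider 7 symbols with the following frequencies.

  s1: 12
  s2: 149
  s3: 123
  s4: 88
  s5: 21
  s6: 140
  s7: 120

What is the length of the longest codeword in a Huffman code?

Merge the two lowest-weight nodes at each step:
merge s1(12) and s5(21): 33
merge 33 and s4(88): 121
merge s7(120) and 121: 241
merge s3(123) and s6(140): 263
merge s2(149) and 241: 390
merge 263 and 390: 653
Maximum depth reached is 5.

5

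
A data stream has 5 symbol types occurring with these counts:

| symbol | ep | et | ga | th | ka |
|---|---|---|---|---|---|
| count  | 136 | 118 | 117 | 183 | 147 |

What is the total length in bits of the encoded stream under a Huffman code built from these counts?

1637

Merge the two smallest weights repeatedly:
ga(117) + et(118) → 235
ep(136) + ka(147) → 283
th(183) + 235 → 418
283 + 418 → 701
Each symbol's bit-cost is frequency × depth; summing gives 1637 bits (equivalently 235 + 283 + 418 + 701).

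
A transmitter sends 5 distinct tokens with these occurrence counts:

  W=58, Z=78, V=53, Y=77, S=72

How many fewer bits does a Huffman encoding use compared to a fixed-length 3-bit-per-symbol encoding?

Fixed-length: 3 bits × 338 symbols = 1014 bits.
Huffman merges:
combine V(53), W(58) → 111
combine S(72), Y(77) → 149
combine Z(78), 111 → 189
combine 149, 189 → 338
Huffman total = 111 + 149 + 189 + 338 = 787 bits.
Saving = 1014 − 787 = 227 bits.

227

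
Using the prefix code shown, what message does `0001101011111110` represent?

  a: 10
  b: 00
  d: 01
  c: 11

Read left to right; each codeword is recognised as soon as it completes (prefix code):
  00→b | 01→d | 10→a | 10→a | 11→c | 11→c | 11→c | 10→a
Decoded message: bdaaccca

bdaaccca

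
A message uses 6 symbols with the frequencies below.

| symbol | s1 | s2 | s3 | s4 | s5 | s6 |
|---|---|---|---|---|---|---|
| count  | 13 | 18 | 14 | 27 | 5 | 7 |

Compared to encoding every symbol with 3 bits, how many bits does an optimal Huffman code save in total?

Fixed-length: 3 bits × 84 symbols = 252 bits.
Huffman merges:
merge s5(5) and s6(7): 12
merge 12 and s1(13): 25
merge s3(14) and s2(18): 32
merge 25 and s4(27): 52
merge 32 and 52: 84
Huffman total = 12 + 25 + 32 + 52 + 84 = 205 bits.
Saving = 252 − 205 = 47 bits.

47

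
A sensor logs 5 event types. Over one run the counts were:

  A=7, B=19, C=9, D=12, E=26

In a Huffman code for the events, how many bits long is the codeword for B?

2

Build the tree from the bottom:
A(7) + C(9) → 16
D(12) + 16 → 28
B(19) + E(26) → 45
28 + 45 → 73
B sits 2 levels below the root, so its codeword is 2 bits.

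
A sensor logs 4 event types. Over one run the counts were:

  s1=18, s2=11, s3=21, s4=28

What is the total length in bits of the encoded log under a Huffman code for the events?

156

Merge the two smallest weights repeatedly:
combine s2(11), s1(18) → 29
combine s3(21), s4(28) → 49
combine 29, 49 → 78
Each symbol's bit-cost is frequency × depth; summing gives 156 bits (equivalently 29 + 49 + 78).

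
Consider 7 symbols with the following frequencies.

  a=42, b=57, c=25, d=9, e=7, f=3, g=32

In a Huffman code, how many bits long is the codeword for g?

2

Repeatedly merge the two smallest:
f(3) + e(7) → 10
d(9) + 10 → 19
19 + c(25) → 44
g(32) + a(42) → 74
44 + b(57) → 101
74 + 101 → 175
The subtree containing g is merged 2 times, so code length = 2.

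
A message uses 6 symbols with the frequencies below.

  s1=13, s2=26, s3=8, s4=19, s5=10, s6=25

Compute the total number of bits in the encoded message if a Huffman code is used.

251

Build the Huffman tree bottom-up:
s3(8) + s5(10) → 18
s1(13) + 18 → 31
s4(19) + s6(25) → 44
s2(26) + 31 → 57
44 + 57 → 101
The encoded length is the sum of every internal node's weight: 18 + 31 + 44 + 57 + 101 = 251 bits.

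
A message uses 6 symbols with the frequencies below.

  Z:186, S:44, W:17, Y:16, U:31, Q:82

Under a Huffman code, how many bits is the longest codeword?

Merge the two lowest-weight nodes at each step:
combine Y(16), W(17) → 33
combine U(31), 33 → 64
combine S(44), 64 → 108
combine Q(82), 108 → 190
combine Z(186), 190 → 376
The first pair merged (Y, W) ends up deepest, at depth 5.

5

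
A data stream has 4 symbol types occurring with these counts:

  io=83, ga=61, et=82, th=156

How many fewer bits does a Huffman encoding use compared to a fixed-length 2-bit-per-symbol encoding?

Fixed-length: 2 bits × 382 symbols = 764 bits.
Huffman merges:
merge ga(61) and et(82): 143
merge io(83) and 143: 226
merge th(156) and 226: 382
Huffman total = 143 + 226 + 382 = 751 bits.
Saving = 764 − 751 = 13 bits.

13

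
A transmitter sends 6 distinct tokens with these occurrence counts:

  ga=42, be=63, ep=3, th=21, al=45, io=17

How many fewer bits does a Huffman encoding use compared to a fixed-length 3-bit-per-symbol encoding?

Fixed-length: 3 bits × 191 symbols = 573 bits.
Huffman merges:
merge ep(3) and io(17): 20
merge 20 and th(21): 41
merge 41 and ga(42): 83
merge al(45) and be(63): 108
merge 83 and 108: 191
Huffman total = 20 + 41 + 83 + 108 + 191 = 443 bits.
Saving = 573 − 443 = 130 bits.

130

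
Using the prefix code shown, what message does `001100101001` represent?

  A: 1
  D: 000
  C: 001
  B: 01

CACBC

Read left to right; each codeword is recognised as soon as it completes (prefix code):
  001→C | 1→A | 001→C | 01→B | 001→C
Decoded message: CACBC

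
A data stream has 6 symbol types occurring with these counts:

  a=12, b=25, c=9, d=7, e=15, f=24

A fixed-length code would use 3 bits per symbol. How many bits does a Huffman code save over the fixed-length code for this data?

49

Fixed-length: 3 bits × 92 symbols = 276 bits.
Huffman merges:
d(7) + c(9) → 16
a(12) + e(15) → 27
16 + f(24) → 40
b(25) + 27 → 52
40 + 52 → 92
Huffman total = 16 + 27 + 40 + 52 + 92 = 227 bits.
Saving = 276 − 227 = 49 bits.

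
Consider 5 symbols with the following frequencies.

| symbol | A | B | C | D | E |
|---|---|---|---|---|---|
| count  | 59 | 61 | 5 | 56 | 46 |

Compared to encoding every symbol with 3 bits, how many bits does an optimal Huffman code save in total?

176

Fixed-length: 3 bits × 227 symbols = 681 bits.
Huffman merges:
C(5) + E(46) → 51
51 + D(56) → 107
A(59) + B(61) → 120
107 + 120 → 227
Huffman total = 51 + 107 + 120 + 227 = 505 bits.
Saving = 681 − 505 = 176 bits.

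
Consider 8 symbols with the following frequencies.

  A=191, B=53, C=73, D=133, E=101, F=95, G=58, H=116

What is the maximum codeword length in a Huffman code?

4

Merge the two lowest-weight nodes at each step:
merge B(53) and G(58): 111
merge C(73) and F(95): 168
merge E(101) and 111: 212
merge H(116) and D(133): 249
merge 168 and A(191): 359
merge 212 and 249: 461
merge 359 and 461: 820
Maximum depth reached is 4.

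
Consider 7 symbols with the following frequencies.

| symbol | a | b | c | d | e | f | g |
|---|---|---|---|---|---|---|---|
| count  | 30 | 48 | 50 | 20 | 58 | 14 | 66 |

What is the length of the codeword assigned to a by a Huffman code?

3

Repeatedly merge the two smallest:
merge f(14) and d(20): 34
merge a(30) and 34: 64
merge b(48) and c(50): 98
merge e(58) and 64: 122
merge g(66) and 98: 164
merge 122 and 164: 286
The subtree containing a is merged 3 times, so code length = 3.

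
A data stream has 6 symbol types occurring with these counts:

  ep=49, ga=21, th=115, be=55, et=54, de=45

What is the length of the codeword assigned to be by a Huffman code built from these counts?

2

Huffman merges, smallest pair first:
ga(21) + de(45) → 66
ep(49) + et(54) → 103
be(55) + 66 → 121
103 + th(115) → 218
121 + 218 → 339
be sits 2 levels below the root, so its codeword is 2 bits.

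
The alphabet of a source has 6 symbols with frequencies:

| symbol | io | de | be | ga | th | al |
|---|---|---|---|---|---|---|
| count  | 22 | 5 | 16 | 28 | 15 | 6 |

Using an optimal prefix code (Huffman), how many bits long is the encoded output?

221

Merge the two smallest weights repeatedly:
combine de(5), al(6) → 11
combine 11, th(15) → 26
combine be(16), io(22) → 38
combine 26, ga(28) → 54
combine 38, 54 → 92
The encoded length is the sum of every internal node's weight: 11 + 26 + 38 + 54 + 92 = 221 bits.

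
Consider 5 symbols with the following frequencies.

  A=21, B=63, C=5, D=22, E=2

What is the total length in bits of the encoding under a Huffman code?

Build the Huffman tree bottom-up:
E(2) + C(5) → 7
7 + A(21) → 28
D(22) + 28 → 50
50 + B(63) → 113
Each symbol's bit-cost is frequency × depth; summing gives 198 bits (equivalently 7 + 28 + 50 + 113).

198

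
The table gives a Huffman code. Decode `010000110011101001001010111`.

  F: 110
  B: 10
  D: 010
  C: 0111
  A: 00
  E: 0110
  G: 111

Read left to right; each codeword is recognised as soon as it completes (prefix code):
  010→D | 00→A | 0110→E | 0111→C | 010→D | 010→D | 010→D | 10→B | 111→G
Decoded message: DAECDDDBG

DAECDDDBG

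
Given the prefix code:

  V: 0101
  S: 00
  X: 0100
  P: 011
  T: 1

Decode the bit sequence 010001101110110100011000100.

XPPTPXPSX

Read left to right; each codeword is recognised as soon as it completes (prefix code):
  0100→X | 011→P | 011→P | 1→T | 011→P | 0100→X | 011→P | 00→S | 0100→X
Decoded message: XPPTPXPSX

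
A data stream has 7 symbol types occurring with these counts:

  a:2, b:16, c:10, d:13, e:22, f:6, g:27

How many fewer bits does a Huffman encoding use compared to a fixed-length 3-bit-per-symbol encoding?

Fixed-length: 3 bits × 96 symbols = 288 bits.
Huffman merges:
a(2) + f(6) → 8
8 + c(10) → 18
d(13) + b(16) → 29
18 + e(22) → 40
g(27) + 29 → 56
40 + 56 → 96
Huffman total = 8 + 18 + 29 + 40 + 56 + 96 = 247 bits.
Saving = 288 − 247 = 41 bits.

41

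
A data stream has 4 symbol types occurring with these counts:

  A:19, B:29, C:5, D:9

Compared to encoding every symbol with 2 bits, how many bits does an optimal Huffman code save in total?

Fixed-length: 2 bits × 62 symbols = 124 bits.
Huffman merges:
C(5) + D(9) → 14
14 + A(19) → 33
B(29) + 33 → 62
Huffman total = 14 + 33 + 62 = 109 bits.
Saving = 124 − 109 = 15 bits.

15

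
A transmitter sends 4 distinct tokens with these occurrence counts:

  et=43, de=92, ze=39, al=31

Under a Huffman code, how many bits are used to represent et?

Huffman merges, smallest pair first:
al(31) + ze(39) → 70
et(43) + 70 → 113
de(92) + 113 → 205
et's leaf is at depth 2, giving a 2-bit codeword.

2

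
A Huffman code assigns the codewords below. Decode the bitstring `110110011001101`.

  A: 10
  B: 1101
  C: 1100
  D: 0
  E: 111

BADCB

Read left to right; each codeword is recognised as soon as it completes (prefix code):
  1101→B | 10→A | 0→D | 1100→C | 1101→B
Decoded message: BADCB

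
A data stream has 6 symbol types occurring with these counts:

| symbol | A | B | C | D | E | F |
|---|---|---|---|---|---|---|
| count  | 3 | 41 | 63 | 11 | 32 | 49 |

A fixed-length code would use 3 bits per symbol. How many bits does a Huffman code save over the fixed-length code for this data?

139

Fixed-length: 3 bits × 199 symbols = 597 bits.
Huffman merges:
combine A(3), D(11) → 14
combine 14, E(32) → 46
combine B(41), 46 → 87
combine F(49), C(63) → 112
combine 87, 112 → 199
Huffman total = 14 + 46 + 87 + 112 + 199 = 458 bits.
Saving = 597 − 458 = 139 bits.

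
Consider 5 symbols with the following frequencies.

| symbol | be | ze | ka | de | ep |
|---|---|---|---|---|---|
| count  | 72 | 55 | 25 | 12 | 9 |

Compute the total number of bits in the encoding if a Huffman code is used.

Build the Huffman tree bottom-up:
merge ep(9) and de(12): 21
merge 21 and ka(25): 46
merge 46 and ze(55): 101
merge be(72) and 101: 173
Total encoded bits = sum of merged weights = 21 + 46 + 101 + 173 = 341.

341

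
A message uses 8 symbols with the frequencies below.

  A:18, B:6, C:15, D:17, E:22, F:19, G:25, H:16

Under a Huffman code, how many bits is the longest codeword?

4

Merge the two lowest-weight nodes at each step:
merge B(6) and C(15): 21
merge H(16) and D(17): 33
merge A(18) and F(19): 37
merge 21 and E(22): 43
merge G(25) and 33: 58
merge 37 and 43: 80
merge 58 and 80: 138
The rarest symbols sit at the bottom; the longest codeword is 4 bits.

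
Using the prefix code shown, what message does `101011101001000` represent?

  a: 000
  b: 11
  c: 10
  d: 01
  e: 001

ccbccda

Read left to right; each codeword is recognised as soon as it completes (prefix code):
  10→c | 10→c | 11→b | 10→c | 10→c | 01→d | 000→a
Decoded message: ccbccda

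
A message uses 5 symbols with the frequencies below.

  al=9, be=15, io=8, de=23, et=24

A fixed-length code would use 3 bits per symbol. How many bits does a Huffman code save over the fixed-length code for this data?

62

Fixed-length: 3 bits × 79 symbols = 237 bits.
Huffman merges:
merge io(8) and al(9): 17
merge be(15) and 17: 32
merge de(23) and et(24): 47
merge 32 and 47: 79
Huffman total = 17 + 32 + 47 + 79 = 175 bits.
Saving = 237 − 175 = 62 bits.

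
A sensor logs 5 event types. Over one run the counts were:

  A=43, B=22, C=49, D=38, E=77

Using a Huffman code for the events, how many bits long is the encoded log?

Merge the two smallest weights repeatedly:
combine B(22), D(38) → 60
combine A(43), C(49) → 92
combine 60, E(77) → 137
combine 92, 137 → 229
Total encoded bits = sum of merged weights = 60 + 92 + 137 + 229 = 518.

518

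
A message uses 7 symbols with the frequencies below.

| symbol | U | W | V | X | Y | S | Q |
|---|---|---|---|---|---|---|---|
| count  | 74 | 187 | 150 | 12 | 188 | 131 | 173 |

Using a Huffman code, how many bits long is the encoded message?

2456

Build the Huffman tree bottom-up:
merge X(12) and U(74): 86
merge 86 and S(131): 217
merge V(150) and Q(173): 323
merge W(187) and Y(188): 375
merge 217 and 323: 540
merge 375 and 540: 915
Total encoded bits = sum of merged weights = 86 + 217 + 323 + 375 + 540 + 915 = 2456.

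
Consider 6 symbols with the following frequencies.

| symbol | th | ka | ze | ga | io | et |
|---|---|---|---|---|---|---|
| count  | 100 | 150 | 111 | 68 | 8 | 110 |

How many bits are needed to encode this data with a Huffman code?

Merge the two smallest weights repeatedly:
combine io(8), ga(68) → 76
combine 76, th(100) → 176
combine et(110), ze(111) → 221
combine ka(150), 176 → 326
combine 221, 326 → 547
Total encoded bits = sum of merged weights = 76 + 176 + 221 + 326 + 547 = 1346.

1346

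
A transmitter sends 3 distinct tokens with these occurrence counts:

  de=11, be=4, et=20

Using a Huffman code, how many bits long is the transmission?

50

Greedily combine the two least-frequent nodes:
be(4) + de(11) → 15
15 + et(20) → 35
Total encoded bits = sum of merged weights = 15 + 35 = 50.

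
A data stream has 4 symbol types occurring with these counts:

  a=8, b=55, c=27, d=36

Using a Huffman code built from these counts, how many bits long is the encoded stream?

Merge the two smallest weights repeatedly:
merge a(8) and c(27): 35
merge 35 and d(36): 71
merge b(55) and 71: 126
The encoded length is the sum of every internal node's weight: 35 + 71 + 126 = 232 bits.

232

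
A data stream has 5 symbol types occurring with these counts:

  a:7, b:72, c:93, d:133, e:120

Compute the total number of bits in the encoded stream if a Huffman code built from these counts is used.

929

Merge the two smallest weights repeatedly:
combine a(7), b(72) → 79
combine 79, c(93) → 172
combine e(120), d(133) → 253
combine 172, 253 → 425
The encoded length is the sum of every internal node's weight: 79 + 172 + 253 + 425 = 929 bits.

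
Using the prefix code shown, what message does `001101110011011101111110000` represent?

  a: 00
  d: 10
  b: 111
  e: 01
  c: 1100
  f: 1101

afcffbca

Read left to right; each codeword is recognised as soon as it completes (prefix code):
  00→a | 1101→f | 1100→c | 1101→f | 1101→f | 111→b | 1100→c | 00→a
Decoded message: afcffbca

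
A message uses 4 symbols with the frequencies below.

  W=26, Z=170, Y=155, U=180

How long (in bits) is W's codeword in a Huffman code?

2

Huffman merges, smallest pair first:
combine W(26), Y(155) → 181
combine Z(170), U(180) → 350
combine 181, 350 → 531
W sits 2 levels below the root, so its codeword is 2 bits.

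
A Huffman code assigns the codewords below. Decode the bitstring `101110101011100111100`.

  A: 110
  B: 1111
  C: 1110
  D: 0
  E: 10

Read left to right; each codeword is recognised as soon as it completes (prefix code):
  10→E | 1110→C | 10→E | 10→E | 1110→C | 0→D | 1111→B | 0→D | 0→D
Decoded message: ECEECDBDD

ECEECDBDD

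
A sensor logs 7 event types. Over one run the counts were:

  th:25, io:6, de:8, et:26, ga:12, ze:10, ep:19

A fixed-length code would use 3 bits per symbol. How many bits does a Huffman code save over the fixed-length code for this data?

37

Fixed-length: 3 bits × 106 symbols = 318 bits.
Huffman merges:
io(6) + de(8) → 14
ze(10) + ga(12) → 22
14 + ep(19) → 33
22 + th(25) → 47
et(26) + 33 → 59
47 + 59 → 106
Huffman total = 14 + 22 + 33 + 47 + 59 + 106 = 281 bits.
Saving = 318 − 281 = 37 bits.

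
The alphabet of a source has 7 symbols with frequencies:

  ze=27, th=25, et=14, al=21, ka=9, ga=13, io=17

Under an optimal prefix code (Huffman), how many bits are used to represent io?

Repeatedly merge the two smallest:
ka(9) + ga(13) → 22
et(14) + io(17) → 31
al(21) + 22 → 43
th(25) + ze(27) → 52
31 + 43 → 74
52 + 74 → 126
io's leaf is at depth 3, giving a 3-bit codeword.

3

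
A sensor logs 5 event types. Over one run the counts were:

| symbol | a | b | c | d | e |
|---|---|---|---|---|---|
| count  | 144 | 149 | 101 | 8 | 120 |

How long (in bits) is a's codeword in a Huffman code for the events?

2

Build the tree from the bottom:
combine d(8), c(101) → 109
combine 109, e(120) → 229
combine a(144), b(149) → 293
combine 229, 293 → 522
The subtree containing a is merged 2 times, so code length = 2.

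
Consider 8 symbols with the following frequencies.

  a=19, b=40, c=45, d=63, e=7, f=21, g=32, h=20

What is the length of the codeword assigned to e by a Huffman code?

Huffman merges, smallest pair first:
merge e(7) and a(19): 26
merge h(20) and f(21): 41
merge 26 and g(32): 58
merge b(40) and 41: 81
merge c(45) and 58: 103
merge d(63) and 81: 144
merge 103 and 144: 247
e's leaf is at depth 4, giving a 4-bit codeword.

4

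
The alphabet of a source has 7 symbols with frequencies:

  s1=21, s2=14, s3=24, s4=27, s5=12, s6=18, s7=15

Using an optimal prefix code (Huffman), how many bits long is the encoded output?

366

Build the Huffman tree bottom-up:
combine s5(12), s2(14) → 26
combine s7(15), s6(18) → 33
combine s1(21), s3(24) → 45
combine 26, s4(27) → 53
combine 33, 45 → 78
combine 53, 78 → 131
Total encoded bits = sum of merged weights = 26 + 33 + 45 + 53 + 78 + 131 = 366.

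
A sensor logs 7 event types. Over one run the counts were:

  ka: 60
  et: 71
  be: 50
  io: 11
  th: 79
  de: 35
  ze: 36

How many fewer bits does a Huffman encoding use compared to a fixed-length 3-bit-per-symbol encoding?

Fixed-length: 3 bits × 342 symbols = 1026 bits.
Huffman merges:
combine io(11), de(35) → 46
combine ze(36), 46 → 82
combine be(50), ka(60) → 110
combine et(71), th(79) → 150
combine 82, 110 → 192
combine 150, 192 → 342
Huffman total = 46 + 82 + 110 + 150 + 192 + 342 = 922 bits.
Saving = 1026 − 922 = 104 bits.

104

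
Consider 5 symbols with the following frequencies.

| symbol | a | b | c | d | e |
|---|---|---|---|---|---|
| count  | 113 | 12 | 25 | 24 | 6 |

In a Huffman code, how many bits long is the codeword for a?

Build the tree from the bottom:
combine e(6), b(12) → 18
combine 18, d(24) → 42
combine c(25), 42 → 67
combine 67, a(113) → 180
a is a child of the root — depth 1, so its codeword is a single bit.

1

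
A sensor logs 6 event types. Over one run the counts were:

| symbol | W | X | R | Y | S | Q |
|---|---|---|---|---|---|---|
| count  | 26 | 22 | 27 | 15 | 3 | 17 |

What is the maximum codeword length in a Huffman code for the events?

Merge the two lowest-weight nodes at each step:
merge S(3) and Y(15): 18
merge Q(17) and 18: 35
merge X(22) and W(26): 48
merge R(27) and 35: 62
merge 48 and 62: 110
The rarest symbols sit at the bottom; the longest codeword is 4 bits.

4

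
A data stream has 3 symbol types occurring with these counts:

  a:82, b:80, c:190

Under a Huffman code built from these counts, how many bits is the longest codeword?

Merge the two lowest-weight nodes at each step:
combine b(80), a(82) → 162
combine 162, c(190) → 352
The first pair merged (b, a) ends up deepest, at depth 2.

2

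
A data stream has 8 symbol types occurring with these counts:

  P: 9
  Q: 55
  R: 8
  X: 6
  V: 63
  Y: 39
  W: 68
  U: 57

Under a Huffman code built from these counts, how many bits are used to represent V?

2

Repeatedly merge the two smallest:
combine X(6), R(8) → 14
combine P(9), 14 → 23
combine 23, Y(39) → 62
combine Q(55), U(57) → 112
combine 62, V(63) → 125
combine W(68), 112 → 180
combine 125, 180 → 305
V sits 2 levels below the root, so its codeword is 2 bits.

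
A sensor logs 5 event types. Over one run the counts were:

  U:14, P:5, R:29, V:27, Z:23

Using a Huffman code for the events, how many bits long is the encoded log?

215

Build the Huffman tree bottom-up:
combine P(5), U(14) → 19
combine 19, Z(23) → 42
combine V(27), R(29) → 56
combine 42, 56 → 98
Total encoded bits = sum of merged weights = 19 + 42 + 56 + 98 = 215.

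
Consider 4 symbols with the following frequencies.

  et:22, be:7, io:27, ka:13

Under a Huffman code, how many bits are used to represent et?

2

Huffman merges, smallest pair first:
merge be(7) and ka(13): 20
merge 20 and et(22): 42
merge io(27) and 42: 69
et's leaf is at depth 2, giving a 2-bit codeword.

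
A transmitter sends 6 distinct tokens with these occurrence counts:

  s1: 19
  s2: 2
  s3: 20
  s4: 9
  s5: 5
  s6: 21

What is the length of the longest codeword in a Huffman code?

4

Merge the two lowest-weight nodes at each step:
merge s2(2) and s5(5): 7
merge 7 and s4(9): 16
merge 16 and s1(19): 35
merge s3(20) and s6(21): 41
merge 35 and 41: 76
Maximum depth reached is 4.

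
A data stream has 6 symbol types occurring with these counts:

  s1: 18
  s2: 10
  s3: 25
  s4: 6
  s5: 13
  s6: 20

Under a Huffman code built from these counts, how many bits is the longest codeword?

Merge the two lowest-weight nodes at each step:
merge s4(6) and s2(10): 16
merge s5(13) and 16: 29
merge s1(18) and s6(20): 38
merge s3(25) and 29: 54
merge 38 and 54: 92
The rarest symbols sit at the bottom; the longest codeword is 4 bits.

4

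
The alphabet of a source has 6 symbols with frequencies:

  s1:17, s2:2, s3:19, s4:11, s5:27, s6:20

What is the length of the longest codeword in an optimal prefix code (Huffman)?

Merge the two lowest-weight nodes at each step:
merge s2(2) and s4(11): 13
merge 13 and s1(17): 30
merge s3(19) and s6(20): 39
merge s5(27) and 30: 57
merge 39 and 57: 96
Maximum depth reached is 4.

4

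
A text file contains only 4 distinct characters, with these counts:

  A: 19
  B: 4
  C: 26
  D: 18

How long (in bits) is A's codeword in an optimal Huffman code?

2

Repeatedly merge the two smallest:
B(4) + D(18) → 22
A(19) + 22 → 41
C(26) + 41 → 67
The subtree containing A is merged 2 times, so code length = 2.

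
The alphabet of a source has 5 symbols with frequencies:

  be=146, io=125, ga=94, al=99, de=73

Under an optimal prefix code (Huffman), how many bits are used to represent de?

3

Build the tree from the bottom:
de(73) + ga(94) → 167
al(99) + io(125) → 224
be(146) + 167 → 313
224 + 313 → 537
de's leaf is at depth 3, giving a 3-bit codeword.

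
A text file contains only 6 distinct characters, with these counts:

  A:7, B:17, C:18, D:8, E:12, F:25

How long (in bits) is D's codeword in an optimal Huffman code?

Build the tree from the bottom:
combine A(7), D(8) → 15
combine E(12), 15 → 27
combine B(17), C(18) → 35
combine F(25), 27 → 52
combine 35, 52 → 87
D's leaf is at depth 4, giving a 4-bit codeword.

4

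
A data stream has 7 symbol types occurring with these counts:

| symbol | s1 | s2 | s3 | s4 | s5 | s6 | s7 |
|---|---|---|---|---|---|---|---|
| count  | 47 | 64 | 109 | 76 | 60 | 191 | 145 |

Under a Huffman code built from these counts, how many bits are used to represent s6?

Repeatedly merge the two smallest:
s1(47) + s5(60) → 107
s2(64) + s4(76) → 140
107 + s3(109) → 216
140 + s7(145) → 285
s6(191) + 216 → 407
285 + 407 → 692
s6's leaf is at depth 2, giving a 2-bit codeword.

2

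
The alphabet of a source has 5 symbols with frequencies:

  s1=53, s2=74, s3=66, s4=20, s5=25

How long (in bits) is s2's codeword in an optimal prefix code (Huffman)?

Repeatedly merge the two smallest:
s4(20) + s5(25) → 45
45 + s1(53) → 98
s3(66) + s2(74) → 140
98 + 140 → 238
s2's leaf is at depth 2, giving a 2-bit codeword.

2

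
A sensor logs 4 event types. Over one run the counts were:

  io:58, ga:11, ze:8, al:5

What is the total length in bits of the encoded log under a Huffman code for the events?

119

Build the Huffman tree bottom-up:
al(5) + ze(8) → 13
ga(11) + 13 → 24
24 + io(58) → 82
Total encoded bits = sum of merged weights = 13 + 24 + 82 = 119.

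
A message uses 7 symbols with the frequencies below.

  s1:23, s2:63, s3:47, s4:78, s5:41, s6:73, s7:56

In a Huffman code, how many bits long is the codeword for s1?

Build the tree from the bottom:
merge s1(23) and s5(41): 64
merge s3(47) and s7(56): 103
merge s2(63) and 64: 127
merge s6(73) and s4(78): 151
merge 103 and 127: 230
merge 151 and 230: 381
s1's leaf is at depth 4, giving a 4-bit codeword.

4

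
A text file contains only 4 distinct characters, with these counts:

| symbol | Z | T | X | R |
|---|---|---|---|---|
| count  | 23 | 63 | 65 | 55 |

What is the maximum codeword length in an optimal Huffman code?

2

Merge the two lowest-weight nodes at each step:
Z(23) + R(55) → 78
T(63) + X(65) → 128
78 + 128 → 206
The first pair merged (Z, R) ends up deepest, at depth 2.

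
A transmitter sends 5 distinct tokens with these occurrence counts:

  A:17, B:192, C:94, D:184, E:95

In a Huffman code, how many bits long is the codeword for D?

2

Huffman merges, smallest pair first:
merge A(17) and C(94): 111
merge E(95) and 111: 206
merge D(184) and B(192): 376
merge 206 and 376: 582
The subtree containing D is merged 2 times, so code length = 2.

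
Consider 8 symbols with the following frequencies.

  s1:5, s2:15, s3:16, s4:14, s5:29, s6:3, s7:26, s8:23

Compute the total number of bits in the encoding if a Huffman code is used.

368

Merge the two smallest weights repeatedly:
combine s6(3), s1(5) → 8
combine 8, s4(14) → 22
combine s2(15), s3(16) → 31
combine 22, s8(23) → 45
combine s7(26), s5(29) → 55
combine 31, 45 → 76
combine 55, 76 → 131
The encoded length is the sum of every internal node's weight: 8 + 22 + 31 + 45 + 55 + 76 + 131 = 368 bits.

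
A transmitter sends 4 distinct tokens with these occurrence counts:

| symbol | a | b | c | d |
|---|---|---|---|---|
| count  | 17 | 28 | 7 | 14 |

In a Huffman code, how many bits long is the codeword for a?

2

Huffman merges, smallest pair first:
c(7) + d(14) → 21
a(17) + 21 → 38
b(28) + 38 → 66
a sits 2 levels below the root, so its codeword is 2 bits.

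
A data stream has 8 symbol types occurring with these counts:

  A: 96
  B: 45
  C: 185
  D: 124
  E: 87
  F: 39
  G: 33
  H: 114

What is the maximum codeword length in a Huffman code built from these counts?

Merge the two lowest-weight nodes at each step:
combine G(33), F(39) → 72
combine B(45), 72 → 117
combine E(87), A(96) → 183
combine H(114), 117 → 231
combine D(124), 183 → 307
combine C(185), 231 → 416
combine 307, 416 → 723
The first pair merged (G, F) ends up deepest, at depth 5.

5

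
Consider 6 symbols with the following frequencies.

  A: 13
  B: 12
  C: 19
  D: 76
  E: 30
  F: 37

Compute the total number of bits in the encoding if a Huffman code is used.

434

Build the Huffman tree bottom-up:
B(12) + A(13) → 25
C(19) + 25 → 44
E(30) + F(37) → 67
44 + 67 → 111
D(76) + 111 → 187
Total encoded bits = sum of merged weights = 25 + 44 + 67 + 111 + 187 = 434.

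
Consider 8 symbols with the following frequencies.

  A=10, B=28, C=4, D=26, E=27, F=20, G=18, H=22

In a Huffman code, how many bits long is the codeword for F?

3

Repeatedly merge the two smallest:
C(4) + A(10) → 14
14 + G(18) → 32
F(20) + H(22) → 42
D(26) + E(27) → 53
B(28) + 32 → 60
42 + 53 → 95
60 + 95 → 155
The subtree containing F is merged 3 times, so code length = 3.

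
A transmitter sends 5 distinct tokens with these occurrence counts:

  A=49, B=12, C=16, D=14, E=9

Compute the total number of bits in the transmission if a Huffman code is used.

Greedily combine the two least-frequent nodes:
E(9) + B(12) → 21
D(14) + C(16) → 30
21 + 30 → 51
A(49) + 51 → 100
The encoded length is the sum of every internal node's weight: 21 + 30 + 51 + 100 = 202 bits.

202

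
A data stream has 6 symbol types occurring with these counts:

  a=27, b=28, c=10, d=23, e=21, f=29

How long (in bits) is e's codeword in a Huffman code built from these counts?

3

Huffman merges, smallest pair first:
c(10) + e(21) → 31
d(23) + a(27) → 50
b(28) + f(29) → 57
31 + 50 → 81
57 + 81 → 138
e's leaf is at depth 3, giving a 3-bit codeword.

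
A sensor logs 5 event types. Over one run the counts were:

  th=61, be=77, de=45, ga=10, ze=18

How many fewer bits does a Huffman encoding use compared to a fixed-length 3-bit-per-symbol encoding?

Fixed-length: 3 bits × 211 symbols = 633 bits.
Huffman merges:
combine ga(10), ze(18) → 28
combine 28, de(45) → 73
combine th(61), 73 → 134
combine be(77), 134 → 211
Huffman total = 28 + 73 + 134 + 211 = 446 bits.
Saving = 633 − 446 = 187 bits.

187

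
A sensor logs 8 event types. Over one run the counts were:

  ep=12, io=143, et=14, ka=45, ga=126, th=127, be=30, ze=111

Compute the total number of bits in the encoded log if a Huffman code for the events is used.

1611

Merge the two smallest weights repeatedly:
merge ep(12) and et(14): 26
merge 26 and be(30): 56
merge ka(45) and 56: 101
merge 101 and ze(111): 212
merge ga(126) and th(127): 253
merge io(143) and 212: 355
merge 253 and 355: 608
The encoded length is the sum of every internal node's weight: 26 + 56 + 101 + 212 + 253 + 355 + 608 = 1611 bits.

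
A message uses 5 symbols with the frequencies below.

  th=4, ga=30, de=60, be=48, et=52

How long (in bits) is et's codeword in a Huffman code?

2

Repeatedly merge the two smallest:
combine th(4), ga(30) → 34
combine 34, be(48) → 82
combine et(52), de(60) → 112
combine 82, 112 → 194
The subtree containing et is merged 2 times, so code length = 2.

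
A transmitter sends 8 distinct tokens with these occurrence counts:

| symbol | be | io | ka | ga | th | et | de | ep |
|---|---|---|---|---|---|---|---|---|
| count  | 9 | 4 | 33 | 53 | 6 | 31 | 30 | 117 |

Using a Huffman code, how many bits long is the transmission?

693

Merge the two smallest weights repeatedly:
io(4) + th(6) → 10
be(9) + 10 → 19
19 + de(30) → 49
et(31) + ka(33) → 64
49 + ga(53) → 102
64 + 102 → 166
ep(117) + 166 → 283
The encoded length is the sum of every internal node's weight: 10 + 19 + 49 + 64 + 102 + 166 + 283 = 693 bits.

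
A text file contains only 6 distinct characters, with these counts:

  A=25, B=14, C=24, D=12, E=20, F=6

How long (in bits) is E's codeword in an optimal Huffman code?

Repeatedly merge the two smallest:
merge F(6) and D(12): 18
merge B(14) and 18: 32
merge E(20) and C(24): 44
merge A(25) and 32: 57
merge 44 and 57: 101
The subtree containing E is merged 2 times, so code length = 2.

2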